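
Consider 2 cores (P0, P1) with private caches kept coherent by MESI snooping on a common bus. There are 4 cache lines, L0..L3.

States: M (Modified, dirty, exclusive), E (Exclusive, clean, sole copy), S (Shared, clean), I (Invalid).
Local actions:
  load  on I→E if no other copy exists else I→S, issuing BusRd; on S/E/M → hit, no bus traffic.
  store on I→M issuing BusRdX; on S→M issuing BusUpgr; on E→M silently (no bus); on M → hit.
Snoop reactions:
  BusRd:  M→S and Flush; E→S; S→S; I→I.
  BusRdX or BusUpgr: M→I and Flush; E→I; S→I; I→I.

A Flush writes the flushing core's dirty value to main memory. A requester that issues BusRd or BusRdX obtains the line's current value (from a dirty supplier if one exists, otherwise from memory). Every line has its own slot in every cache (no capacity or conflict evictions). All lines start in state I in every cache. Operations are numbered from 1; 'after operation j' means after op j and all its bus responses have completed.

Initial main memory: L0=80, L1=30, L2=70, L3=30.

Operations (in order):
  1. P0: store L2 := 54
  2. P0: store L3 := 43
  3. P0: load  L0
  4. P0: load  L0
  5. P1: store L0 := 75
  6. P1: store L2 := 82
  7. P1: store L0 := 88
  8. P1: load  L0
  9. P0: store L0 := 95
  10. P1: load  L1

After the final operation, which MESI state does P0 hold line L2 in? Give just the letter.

1. P0: store L2 := 54  bus=[BusRdX]  L2: P0=M P1=I  mem[L2]=70
2. P0: store L3 := 43  bus=[BusRdX]  L3: P0=M P1=I  mem[L3]=30
3. P0: load  L0  bus=[BusRd]  L0: P0=E P1=I  mem[L0]=80
4. P0: load  L0  bus=[-]  L0: P0=E P1=I  mem[L0]=80
5. P1: store L0 := 75  bus=[BusRdX]  L0: P0=I P1=M  mem[L0]=80
6. P1: store L2 := 82  bus=[BusRdX,Flush]  L2: P0=I P1=M  mem[L2]=54
7. P1: store L0 := 88  bus=[-]  L0: P0=I P1=M  mem[L0]=80
8. P1: load  L0  bus=[-]  L0: P0=I P1=M  mem[L0]=80
9. P0: store L0 := 95  bus=[BusRdX,Flush]  L0: P0=M P1=I  mem[L0]=88
10. P1: load  L1  bus=[BusRd]  L1: P0=I P1=E  mem[L1]=30

state = I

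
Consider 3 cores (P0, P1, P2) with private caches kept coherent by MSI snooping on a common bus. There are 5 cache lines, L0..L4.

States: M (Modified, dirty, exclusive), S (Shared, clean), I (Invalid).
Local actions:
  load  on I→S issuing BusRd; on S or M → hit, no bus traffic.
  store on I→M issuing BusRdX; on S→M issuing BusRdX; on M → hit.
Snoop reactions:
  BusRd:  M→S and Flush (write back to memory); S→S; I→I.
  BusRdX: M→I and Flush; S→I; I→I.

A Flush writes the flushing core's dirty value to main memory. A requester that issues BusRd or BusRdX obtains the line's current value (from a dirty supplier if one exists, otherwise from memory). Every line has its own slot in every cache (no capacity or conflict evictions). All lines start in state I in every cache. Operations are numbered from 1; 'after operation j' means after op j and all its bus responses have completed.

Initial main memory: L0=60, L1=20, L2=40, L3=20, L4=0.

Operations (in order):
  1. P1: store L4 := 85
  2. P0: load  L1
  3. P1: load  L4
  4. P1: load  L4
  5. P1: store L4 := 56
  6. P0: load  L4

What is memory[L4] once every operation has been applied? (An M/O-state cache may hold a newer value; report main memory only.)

memory[L4] = 56

[1] P1: store L4 := 85 | P0:I, P1:M(85), P2:I | bus: BusRdX
[2] P0: load  L1 | P0:S(20), P1:I, P2:I | bus: BusRd
[3] P1: load  L4 | P0:I, P1:M(85), P2:I | bus: none
[4] P1: load  L4 | P0:I, P1:M(85), P2:I | bus: none
[5] P1: store L4 := 56 | P0:I, P1:M(56), P2:I | bus: none
[6] P0: load  L4 | P0:S(56), P1:S(56), P2:I | bus: BusRd,Flush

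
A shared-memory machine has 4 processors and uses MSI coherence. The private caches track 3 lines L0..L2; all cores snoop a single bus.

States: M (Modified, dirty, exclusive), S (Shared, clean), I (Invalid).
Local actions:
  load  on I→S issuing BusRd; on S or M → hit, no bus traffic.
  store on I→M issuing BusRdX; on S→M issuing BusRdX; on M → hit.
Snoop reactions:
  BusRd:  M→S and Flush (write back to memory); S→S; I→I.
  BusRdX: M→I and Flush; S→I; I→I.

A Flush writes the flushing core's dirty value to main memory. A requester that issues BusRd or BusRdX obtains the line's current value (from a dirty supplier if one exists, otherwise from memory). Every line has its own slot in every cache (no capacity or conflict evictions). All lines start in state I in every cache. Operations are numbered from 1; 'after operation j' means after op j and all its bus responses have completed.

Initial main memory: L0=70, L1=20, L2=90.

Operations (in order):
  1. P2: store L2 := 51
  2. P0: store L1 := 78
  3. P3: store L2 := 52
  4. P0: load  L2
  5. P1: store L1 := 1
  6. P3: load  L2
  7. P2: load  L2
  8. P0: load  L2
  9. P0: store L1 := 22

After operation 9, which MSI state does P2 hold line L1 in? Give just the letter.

state = I

1. P2: store L2 := 51  bus=[BusRdX]  L2: P0=I P1=I P2=M P3=I  mem[L2]=90
2. P0: store L1 := 78  bus=[BusRdX]  L1: P0=M P1=I P2=I P3=I  mem[L1]=20
3. P3: store L2 := 52  bus=[BusRdX,Flush]  L2: P0=I P1=I P2=I P3=M  mem[L2]=51
4. P0: load  L2  bus=[BusRd,Flush]  L2: P0=S P1=I P2=I P3=S  mem[L2]=52
5. P1: store L1 := 1  bus=[BusRdX,Flush]  L1: P0=I P1=M P2=I P3=I  mem[L1]=78
6. P3: load  L2  bus=[-]  L2: P0=S P1=I P2=I P3=S  mem[L2]=52
7. P2: load  L2  bus=[BusRd]  L2: P0=S P1=I P2=S P3=S  mem[L2]=52
8. P0: load  L2  bus=[-]  L2: P0=S P1=I P2=S P3=S  mem[L2]=52
9. P0: store L1 := 22  bus=[BusRdX,Flush]  L1: P0=M P1=I P2=I P3=I  mem[L1]=1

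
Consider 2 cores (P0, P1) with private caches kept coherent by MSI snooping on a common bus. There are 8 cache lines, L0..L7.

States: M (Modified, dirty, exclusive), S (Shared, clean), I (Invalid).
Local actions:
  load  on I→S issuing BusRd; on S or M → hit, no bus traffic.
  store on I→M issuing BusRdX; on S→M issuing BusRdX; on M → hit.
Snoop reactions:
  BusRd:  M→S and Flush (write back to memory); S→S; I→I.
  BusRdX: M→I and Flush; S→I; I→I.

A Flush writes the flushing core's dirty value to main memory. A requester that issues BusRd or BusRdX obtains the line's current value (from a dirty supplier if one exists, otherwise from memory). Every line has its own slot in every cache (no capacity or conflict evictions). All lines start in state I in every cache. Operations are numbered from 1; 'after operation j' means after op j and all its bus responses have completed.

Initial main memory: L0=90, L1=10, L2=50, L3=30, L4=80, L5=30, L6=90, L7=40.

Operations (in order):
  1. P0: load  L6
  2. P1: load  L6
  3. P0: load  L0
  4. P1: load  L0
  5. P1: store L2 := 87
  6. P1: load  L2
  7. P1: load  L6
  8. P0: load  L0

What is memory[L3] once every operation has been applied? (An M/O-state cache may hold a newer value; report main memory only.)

memory[L3] = 30

  op1 P0: load  L6 → S/I on L6; bus BusRd; mem=90
  op2 P1: load  L6 → S/S on L6; bus BusRd; mem=90
  op3 P0: load  L0 → S/I on L0; bus BusRd; mem=90
  op4 P1: load  L0 → S/S on L0; bus BusRd; mem=90
  op5 P1: store L2 := 87 → I/M on L2; bus BusRdX; mem=50
  op6 P1: load  L2 → I/M on L2; bus (none); mem=50
  op7 P1: load  L6 → S/S on L6; bus (none); mem=90
  op8 P0: load  L0 → S/S on L0; bus (none); mem=90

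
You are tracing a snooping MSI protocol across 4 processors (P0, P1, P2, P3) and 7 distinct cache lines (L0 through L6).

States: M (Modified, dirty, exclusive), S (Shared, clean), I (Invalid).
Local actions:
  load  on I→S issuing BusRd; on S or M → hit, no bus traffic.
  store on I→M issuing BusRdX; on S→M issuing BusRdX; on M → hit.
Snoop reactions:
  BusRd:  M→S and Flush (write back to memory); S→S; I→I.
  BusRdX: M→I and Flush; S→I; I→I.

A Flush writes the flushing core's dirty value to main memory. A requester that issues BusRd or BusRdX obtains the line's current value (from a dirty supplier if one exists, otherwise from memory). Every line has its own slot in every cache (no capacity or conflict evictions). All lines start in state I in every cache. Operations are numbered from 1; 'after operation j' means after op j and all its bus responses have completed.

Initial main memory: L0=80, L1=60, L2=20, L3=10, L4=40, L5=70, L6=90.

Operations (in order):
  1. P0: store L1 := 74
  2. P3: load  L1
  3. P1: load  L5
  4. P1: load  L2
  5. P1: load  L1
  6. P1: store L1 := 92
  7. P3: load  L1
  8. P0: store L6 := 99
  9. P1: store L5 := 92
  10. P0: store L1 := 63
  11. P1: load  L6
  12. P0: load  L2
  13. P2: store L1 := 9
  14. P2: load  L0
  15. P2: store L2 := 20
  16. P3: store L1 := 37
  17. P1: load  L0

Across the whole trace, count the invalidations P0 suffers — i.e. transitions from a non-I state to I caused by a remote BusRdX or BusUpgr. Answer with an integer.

1. P0: store L1 := 74  bus=[BusRdX]  L1: P0=M P1=I P2=I P3=I  mem[L1]=60
2. P3: load  L1  bus=[BusRd,Flush]  L1: P0=S P1=I P2=I P3=S  mem[L1]=74
3. P1: load  L5  bus=[BusRd]  L5: P0=I P1=S P2=I P3=I  mem[L5]=70
4. P1: load  L2  bus=[BusRd]  L2: P0=I P1=S P2=I P3=I  mem[L2]=20
5. P1: load  L1  bus=[BusRd]  L1: P0=S P1=S P2=I P3=S  mem[L1]=74
6. P1: store L1 := 92  bus=[BusRdX]  L1: P0=I P1=M P2=I P3=I  mem[L1]=74
7. P3: load  L1  bus=[BusRd,Flush]  L1: P0=I P1=S P2=I P3=S  mem[L1]=92
8. P0: store L6 := 99  bus=[BusRdX]  L6: P0=M P1=I P2=I P3=I  mem[L6]=90
9. P1: store L5 := 92  bus=[BusRdX]  L5: P0=I P1=M P2=I P3=I  mem[L5]=70
10. P0: store L1 := 63  bus=[BusRdX]  L1: P0=M P1=I P2=I P3=I  mem[L1]=92
11. P1: load  L6  bus=[BusRd,Flush]  L6: P0=S P1=S P2=I P3=I  mem[L6]=99
12. P0: load  L2  bus=[BusRd]  L2: P0=S P1=S P2=I P3=I  mem[L2]=20
13. P2: store L1 := 9  bus=[BusRdX,Flush]  L1: P0=I P1=I P2=M P3=I  mem[L1]=63
14. P2: load  L0  bus=[BusRd]  L0: P0=I P1=I P2=S P3=I  mem[L0]=80
15. P2: store L2 := 20  bus=[BusRdX]  L2: P0=I P1=I P2=M P3=I  mem[L2]=20
16. P3: store L1 := 37  bus=[BusRdX,Flush]  L1: P0=I P1=I P2=I P3=M  mem[L1]=9
17. P1: load  L0  bus=[BusRd]  L0: P0=I P1=S P2=S P3=I  mem[L0]=80

invalidations = 3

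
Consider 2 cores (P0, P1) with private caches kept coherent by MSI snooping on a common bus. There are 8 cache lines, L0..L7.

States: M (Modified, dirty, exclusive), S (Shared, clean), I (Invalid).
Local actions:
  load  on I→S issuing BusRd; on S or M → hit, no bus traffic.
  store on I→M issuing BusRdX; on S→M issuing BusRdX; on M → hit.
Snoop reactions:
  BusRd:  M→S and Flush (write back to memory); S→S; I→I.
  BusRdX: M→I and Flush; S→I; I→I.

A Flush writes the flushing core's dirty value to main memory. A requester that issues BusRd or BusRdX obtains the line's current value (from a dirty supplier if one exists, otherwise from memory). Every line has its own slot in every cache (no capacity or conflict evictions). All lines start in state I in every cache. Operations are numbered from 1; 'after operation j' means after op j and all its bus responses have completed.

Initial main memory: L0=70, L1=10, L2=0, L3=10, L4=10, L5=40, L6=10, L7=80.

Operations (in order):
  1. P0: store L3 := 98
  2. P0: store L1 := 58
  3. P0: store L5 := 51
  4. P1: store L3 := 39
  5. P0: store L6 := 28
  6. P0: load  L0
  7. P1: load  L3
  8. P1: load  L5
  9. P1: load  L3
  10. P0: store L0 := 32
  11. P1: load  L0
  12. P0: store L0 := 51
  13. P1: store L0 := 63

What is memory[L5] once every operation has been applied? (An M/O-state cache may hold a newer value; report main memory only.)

step 1: P0: store L3 := 98  ⟶  MI  (L3)  txn=BusRdX  M[L3]=10
step 2: P0: store L1 := 58  ⟶  MI  (L1)  txn=BusRdX  M[L1]=10
step 3: P0: store L5 := 51  ⟶  MI  (L5)  txn=BusRdX  M[L5]=40
step 4: P1: store L3 := 39  ⟶  IM  (L3)  txn=BusRdX+Flush  M[L3]=98
step 5: P0: store L6 := 28  ⟶  MI  (L6)  txn=BusRdX  M[L6]=10
step 6: P0: load  L0  ⟶  SI  (L0)  txn=BusRd  M[L0]=70
step 7: P1: load  L3  ⟶  IM  (L3)  txn=∅  M[L3]=98
step 8: P1: load  L5  ⟶  SS  (L5)  txn=BusRd+Flush  M[L5]=51
step 9: P1: load  L3  ⟶  IM  (L3)  txn=∅  M[L3]=98
step 10: P0: store L0 := 32  ⟶  MI  (L0)  txn=BusRdX  M[L0]=70
step 11: P1: load  L0  ⟶  SS  (L0)  txn=BusRd+Flush  M[L0]=32
step 12: P0: store L0 := 51  ⟶  MI  (L0)  txn=BusRdX  M[L0]=32
step 13: P1: store L0 := 63  ⟶  IM  (L0)  txn=BusRdX+Flush  M[L0]=51

memory[L5] = 51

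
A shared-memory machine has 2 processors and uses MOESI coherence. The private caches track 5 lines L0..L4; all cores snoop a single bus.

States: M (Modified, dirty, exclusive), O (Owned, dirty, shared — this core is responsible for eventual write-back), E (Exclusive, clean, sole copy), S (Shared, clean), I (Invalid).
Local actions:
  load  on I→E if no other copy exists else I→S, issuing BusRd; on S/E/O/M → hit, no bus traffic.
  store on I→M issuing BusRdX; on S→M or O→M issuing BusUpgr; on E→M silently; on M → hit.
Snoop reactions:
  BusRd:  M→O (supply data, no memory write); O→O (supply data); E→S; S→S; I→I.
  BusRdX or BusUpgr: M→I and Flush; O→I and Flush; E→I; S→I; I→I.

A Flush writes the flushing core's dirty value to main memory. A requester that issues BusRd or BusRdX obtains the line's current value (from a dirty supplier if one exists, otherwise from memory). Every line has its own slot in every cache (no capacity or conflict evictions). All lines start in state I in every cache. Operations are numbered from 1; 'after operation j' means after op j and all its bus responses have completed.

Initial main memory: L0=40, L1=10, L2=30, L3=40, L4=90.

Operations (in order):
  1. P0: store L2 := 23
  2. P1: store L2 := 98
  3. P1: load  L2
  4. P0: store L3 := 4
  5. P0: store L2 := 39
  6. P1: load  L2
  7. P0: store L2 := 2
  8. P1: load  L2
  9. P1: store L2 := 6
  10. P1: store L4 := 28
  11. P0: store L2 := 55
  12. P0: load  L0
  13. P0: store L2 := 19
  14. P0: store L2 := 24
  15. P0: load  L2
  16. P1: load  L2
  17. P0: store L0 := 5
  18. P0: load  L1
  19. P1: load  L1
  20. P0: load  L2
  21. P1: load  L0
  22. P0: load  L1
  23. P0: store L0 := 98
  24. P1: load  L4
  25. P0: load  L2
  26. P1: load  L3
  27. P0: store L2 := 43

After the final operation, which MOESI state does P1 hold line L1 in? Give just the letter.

state = S

[1] P0: store L2 := 23 | P0:M(23), P1:I | bus: BusRdX
[2] P1: store L2 := 98 | P0:I, P1:M(98) | bus: BusRdX,Flush
[3] P1: load  L2 | P0:I, P1:M(98) | bus: none
[4] P0: store L3 := 4 | P0:M(4), P1:I | bus: BusRdX
[5] P0: store L2 := 39 | P0:M(39), P1:I | bus: BusRdX,Flush
[6] P1: load  L2 | P0:O(39), P1:S(39) | bus: BusRd
[7] P0: store L2 := 2 | P0:M(2), P1:I | bus: BusUpgr
[8] P1: load  L2 | P0:O(2), P1:S(2) | bus: BusRd
[9] P1: store L2 := 6 | P0:I, P1:M(6) | bus: BusUpgr,Flush
[10] P1: store L4 := 28 | P0:I, P1:M(28) | bus: BusRdX
[11] P0: store L2 := 55 | P0:M(55), P1:I | bus: BusRdX,Flush
[12] P0: load  L0 | P0:E(40), P1:I | bus: BusRd
[13] P0: store L2 := 19 | P0:M(19), P1:I | bus: none
[14] P0: store L2 := 24 | P0:M(24), P1:I | bus: none
[15] P0: load  L2 | P0:M(24), P1:I | bus: none
[16] P1: load  L2 | P0:O(24), P1:S(24) | bus: BusRd
[17] P0: store L0 := 5 | P0:M(5), P1:I | bus: none
[18] P0: load  L1 | P0:E(10), P1:I | bus: BusRd
[19] P1: load  L1 | P0:S(10), P1:S(10) | bus: BusRd
[20] P0: load  L2 | P0:O(24), P1:S(24) | bus: none
[21] P1: load  L0 | P0:O(5), P1:S(5) | bus: BusRd
[22] P0: load  L1 | P0:S(10), P1:S(10) | bus: none
[23] P0: store L0 := 98 | P0:M(98), P1:I | bus: BusUpgr
[24] P1: load  L4 | P0:I, P1:M(28) | bus: none
[25] P0: load  L2 | P0:O(24), P1:S(24) | bus: none
[26] P1: load  L3 | P0:O(4), P1:S(4) | bus: BusRd
[27] P0: store L2 := 43 | P0:M(43), P1:I | bus: BusUpgr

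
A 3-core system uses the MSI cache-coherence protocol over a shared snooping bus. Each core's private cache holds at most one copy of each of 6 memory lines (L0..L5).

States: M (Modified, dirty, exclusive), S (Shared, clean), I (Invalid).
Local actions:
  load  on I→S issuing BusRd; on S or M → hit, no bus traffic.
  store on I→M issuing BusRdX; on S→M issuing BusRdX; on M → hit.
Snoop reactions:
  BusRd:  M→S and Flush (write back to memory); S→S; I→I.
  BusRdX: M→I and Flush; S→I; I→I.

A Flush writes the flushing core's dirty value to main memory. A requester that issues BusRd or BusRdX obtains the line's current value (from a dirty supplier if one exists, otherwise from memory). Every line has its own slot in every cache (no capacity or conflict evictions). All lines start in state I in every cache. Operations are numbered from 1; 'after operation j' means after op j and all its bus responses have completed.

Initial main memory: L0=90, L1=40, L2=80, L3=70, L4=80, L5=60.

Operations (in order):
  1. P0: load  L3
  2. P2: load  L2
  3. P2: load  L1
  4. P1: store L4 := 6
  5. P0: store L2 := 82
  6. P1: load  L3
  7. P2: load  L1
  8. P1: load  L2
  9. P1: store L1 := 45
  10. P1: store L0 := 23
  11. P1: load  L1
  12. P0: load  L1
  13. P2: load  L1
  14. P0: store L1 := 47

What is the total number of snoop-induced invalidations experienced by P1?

  op1 P0: load  L3 → S/I/I on L3; bus BusRd; mem=70
  op2 P2: load  L2 → I/I/S on L2; bus BusRd; mem=80
  op3 P2: load  L1 → I/I/S on L1; bus BusRd; mem=40
  op4 P1: store L4 := 6 → I/M/I on L4; bus BusRdX; mem=80
  op5 P0: store L2 := 82 → M/I/I on L2; bus BusRdX; mem=80
  op6 P1: load  L3 → S/S/I on L3; bus BusRd; mem=70
  op7 P2: load  L1 → I/I/S on L1; bus (none); mem=40
  op8 P1: load  L2 → S/S/I on L2; bus BusRd Flush; mem=82
  op9 P1: store L1 := 45 → I/M/I on L1; bus BusRdX; mem=40
  op10 P1: store L0 := 23 → I/M/I on L0; bus BusRdX; mem=90
  op11 P1: load  L1 → I/M/I on L1; bus (none); mem=40
  op12 P0: load  L1 → S/S/I on L1; bus BusRd Flush; mem=45
  op13 P2: load  L1 → S/S/S on L1; bus BusRd; mem=45
  op14 P0: store L1 := 47 → M/I/I on L1; bus BusRdX; mem=45

invalidations = 1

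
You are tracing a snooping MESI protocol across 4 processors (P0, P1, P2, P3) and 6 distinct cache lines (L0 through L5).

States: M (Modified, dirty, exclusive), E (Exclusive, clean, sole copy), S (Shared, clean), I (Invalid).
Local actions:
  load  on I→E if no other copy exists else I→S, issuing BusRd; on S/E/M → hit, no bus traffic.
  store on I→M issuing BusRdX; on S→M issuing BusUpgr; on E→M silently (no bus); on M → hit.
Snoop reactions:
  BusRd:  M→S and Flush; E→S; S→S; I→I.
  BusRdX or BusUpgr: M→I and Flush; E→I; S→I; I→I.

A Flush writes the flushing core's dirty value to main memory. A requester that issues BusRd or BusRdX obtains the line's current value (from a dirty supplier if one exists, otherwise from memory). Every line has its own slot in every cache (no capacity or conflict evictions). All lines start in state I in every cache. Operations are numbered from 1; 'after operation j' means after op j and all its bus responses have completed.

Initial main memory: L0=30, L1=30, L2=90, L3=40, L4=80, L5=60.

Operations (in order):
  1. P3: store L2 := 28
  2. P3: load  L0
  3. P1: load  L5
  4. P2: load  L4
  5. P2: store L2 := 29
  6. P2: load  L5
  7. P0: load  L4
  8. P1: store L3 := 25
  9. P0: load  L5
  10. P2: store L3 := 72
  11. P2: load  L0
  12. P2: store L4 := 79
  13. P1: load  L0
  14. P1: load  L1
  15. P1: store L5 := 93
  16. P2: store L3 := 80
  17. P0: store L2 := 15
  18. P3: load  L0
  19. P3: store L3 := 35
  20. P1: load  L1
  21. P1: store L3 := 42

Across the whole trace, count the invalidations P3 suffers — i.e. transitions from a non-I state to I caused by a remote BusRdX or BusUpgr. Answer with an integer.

invalidations = 2

[1] P3: store L2 := 28 | P0:I, P1:I, P2:I, P3:M(28) | bus: BusRdX
[2] P3: load  L0 | P0:I, P1:I, P2:I, P3:E(30) | bus: BusRd
[3] P1: load  L5 | P0:I, P1:E(60), P2:I, P3:I | bus: BusRd
[4] P2: load  L4 | P0:I, P1:I, P2:E(80), P3:I | bus: BusRd
[5] P2: store L2 := 29 | P0:I, P1:I, P2:M(29), P3:I | bus: BusRdX,Flush
[6] P2: load  L5 | P0:I, P1:S(60), P2:S(60), P3:I | bus: BusRd
[7] P0: load  L4 | P0:S(80), P1:I, P2:S(80), P3:I | bus: BusRd
[8] P1: store L3 := 25 | P0:I, P1:M(25), P2:I, P3:I | bus: BusRdX
[9] P0: load  L5 | P0:S(60), P1:S(60), P2:S(60), P3:I | bus: BusRd
[10] P2: store L3 := 72 | P0:I, P1:I, P2:M(72), P3:I | bus: BusRdX,Flush
[11] P2: load  L0 | P0:I, P1:I, P2:S(30), P3:S(30) | bus: BusRd
[12] P2: store L4 := 79 | P0:I, P1:I, P2:M(79), P3:I | bus: BusUpgr
[13] P1: load  L0 | P0:I, P1:S(30), P2:S(30), P3:S(30) | bus: BusRd
[14] P1: load  L1 | P0:I, P1:E(30), P2:I, P3:I | bus: BusRd
[15] P1: store L5 := 93 | P0:I, P1:M(93), P2:I, P3:I | bus: BusUpgr
[16] P2: store L3 := 80 | P0:I, P1:I, P2:M(80), P3:I | bus: none
[17] P0: store L2 := 15 | P0:M(15), P1:I, P2:I, P3:I | bus: BusRdX,Flush
[18] P3: load  L0 | P0:I, P1:S(30), P2:S(30), P3:S(30) | bus: none
[19] P3: store L3 := 35 | P0:I, P1:I, P2:I, P3:M(35) | bus: BusRdX,Flush
[20] P1: load  L1 | P0:I, P1:E(30), P2:I, P3:I | bus: none
[21] P1: store L3 := 42 | P0:I, P1:M(42), P2:I, P3:I | bus: BusRdX,Flush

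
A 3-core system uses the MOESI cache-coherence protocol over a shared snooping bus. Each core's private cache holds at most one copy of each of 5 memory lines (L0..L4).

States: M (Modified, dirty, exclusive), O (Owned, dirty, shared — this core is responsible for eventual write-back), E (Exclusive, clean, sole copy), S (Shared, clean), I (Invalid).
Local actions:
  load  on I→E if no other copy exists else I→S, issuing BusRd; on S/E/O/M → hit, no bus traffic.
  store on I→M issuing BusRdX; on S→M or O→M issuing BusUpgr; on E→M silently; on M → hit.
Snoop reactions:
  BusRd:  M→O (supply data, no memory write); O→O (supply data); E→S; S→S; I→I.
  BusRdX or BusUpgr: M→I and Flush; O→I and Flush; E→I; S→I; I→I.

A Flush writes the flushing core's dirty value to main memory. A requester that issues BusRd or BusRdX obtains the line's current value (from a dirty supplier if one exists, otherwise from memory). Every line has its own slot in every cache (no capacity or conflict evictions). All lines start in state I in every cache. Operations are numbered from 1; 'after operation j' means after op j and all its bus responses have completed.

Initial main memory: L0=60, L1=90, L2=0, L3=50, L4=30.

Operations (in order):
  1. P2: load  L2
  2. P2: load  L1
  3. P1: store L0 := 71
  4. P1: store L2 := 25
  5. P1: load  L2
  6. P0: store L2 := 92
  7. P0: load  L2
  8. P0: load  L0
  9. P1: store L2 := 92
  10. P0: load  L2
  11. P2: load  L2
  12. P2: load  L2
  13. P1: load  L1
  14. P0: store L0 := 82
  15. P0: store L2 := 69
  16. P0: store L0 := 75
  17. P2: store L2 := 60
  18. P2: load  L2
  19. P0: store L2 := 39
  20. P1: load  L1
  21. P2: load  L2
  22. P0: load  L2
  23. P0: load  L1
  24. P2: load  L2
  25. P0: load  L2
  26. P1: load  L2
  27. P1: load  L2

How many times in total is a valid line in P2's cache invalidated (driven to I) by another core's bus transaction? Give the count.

[1] P2: load  L2 | P0:I, P1:I, P2:E(0) | bus: BusRd
[2] P2: load  L1 | P0:I, P1:I, P2:E(90) | bus: BusRd
[3] P1: store L0 := 71 | P0:I, P1:M(71), P2:I | bus: BusRdX
[4] P1: store L2 := 25 | P0:I, P1:M(25), P2:I | bus: BusRdX
[5] P1: load  L2 | P0:I, P1:M(25), P2:I | bus: none
[6] P0: store L2 := 92 | P0:M(92), P1:I, P2:I | bus: BusRdX,Flush
[7] P0: load  L2 | P0:M(92), P1:I, P2:I | bus: none
[8] P0: load  L0 | P0:S(71), P1:O(71), P2:I | bus: BusRd
[9] P1: store L2 := 92 | P0:I, P1:M(92), P2:I | bus: BusRdX,Flush
[10] P0: load  L2 | P0:S(92), P1:O(92), P2:I | bus: BusRd
[11] P2: load  L2 | P0:S(92), P1:O(92), P2:S(92) | bus: BusRd
[12] P2: load  L2 | P0:S(92), P1:O(92), P2:S(92) | bus: none
[13] P1: load  L1 | P0:I, P1:S(90), P2:S(90) | bus: BusRd
[14] P0: store L0 := 82 | P0:M(82), P1:I, P2:I | bus: BusUpgr,Flush
[15] P0: store L2 := 69 | P0:M(69), P1:I, P2:I | bus: BusUpgr,Flush
[16] P0: store L0 := 75 | P0:M(75), P1:I, P2:I | bus: none
[17] P2: store L2 := 60 | P0:I, P1:I, P2:M(60) | bus: BusRdX,Flush
[18] P2: load  L2 | P0:I, P1:I, P2:M(60) | bus: none
[19] P0: store L2 := 39 | P0:M(39), P1:I, P2:I | bus: BusRdX,Flush
[20] P1: load  L1 | P0:I, P1:S(90), P2:S(90) | bus: none
[21] P2: load  L2 | P0:O(39), P1:I, P2:S(39) | bus: BusRd
[22] P0: load  L2 | P0:O(39), P1:I, P2:S(39) | bus: none
[23] P0: load  L1 | P0:S(90), P1:S(90), P2:S(90) | bus: BusRd
[24] P2: load  L2 | P0:O(39), P1:I, P2:S(39) | bus: none
[25] P0: load  L2 | P0:O(39), P1:I, P2:S(39) | bus: none
[26] P1: load  L2 | P0:O(39), P1:S(39), P2:S(39) | bus: BusRd
[27] P1: load  L2 | P0:O(39), P1:S(39), P2:S(39) | bus: none

invalidations = 3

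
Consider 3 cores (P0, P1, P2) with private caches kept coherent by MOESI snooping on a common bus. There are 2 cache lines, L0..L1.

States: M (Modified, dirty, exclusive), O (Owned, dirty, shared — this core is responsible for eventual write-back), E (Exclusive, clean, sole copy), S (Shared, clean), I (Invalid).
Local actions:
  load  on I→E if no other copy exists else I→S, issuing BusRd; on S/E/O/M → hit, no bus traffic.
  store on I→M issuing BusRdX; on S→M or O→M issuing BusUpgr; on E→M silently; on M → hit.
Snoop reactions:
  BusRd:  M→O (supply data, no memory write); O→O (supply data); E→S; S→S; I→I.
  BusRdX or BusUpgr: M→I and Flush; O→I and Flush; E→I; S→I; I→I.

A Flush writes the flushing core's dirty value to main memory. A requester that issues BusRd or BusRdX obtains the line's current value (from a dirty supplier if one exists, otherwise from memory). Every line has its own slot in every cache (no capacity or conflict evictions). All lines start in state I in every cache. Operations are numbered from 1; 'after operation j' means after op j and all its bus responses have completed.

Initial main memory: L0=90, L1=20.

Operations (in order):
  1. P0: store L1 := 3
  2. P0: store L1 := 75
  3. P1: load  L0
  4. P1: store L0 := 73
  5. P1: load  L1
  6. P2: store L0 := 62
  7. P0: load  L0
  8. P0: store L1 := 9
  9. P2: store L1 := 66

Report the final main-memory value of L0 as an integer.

step 1: P0: store L1 := 3  ⟶  MII  (L1)  txn=BusRdX  M[L1]=20
step 2: P0: store L1 := 75  ⟶  MII  (L1)  txn=∅  M[L1]=20
step 3: P1: load  L0  ⟶  IEI  (L0)  txn=BusRd  M[L0]=90
step 4: P1: store L0 := 73  ⟶  IMI  (L0)  txn=∅  M[L0]=90
step 5: P1: load  L1  ⟶  OSI  (L1)  txn=BusRd  M[L1]=20
step 6: P2: store L0 := 62  ⟶  IIM  (L0)  txn=BusRdX+Flush  M[L0]=73
step 7: P0: load  L0  ⟶  SIO  (L0)  txn=BusRd  M[L0]=73
step 8: P0: store L1 := 9  ⟶  MII  (L1)  txn=BusUpgr  M[L1]=20
step 9: P2: store L1 := 66  ⟶  IIM  (L1)  txn=BusRdX+Flush  M[L1]=9

memory[L0] = 73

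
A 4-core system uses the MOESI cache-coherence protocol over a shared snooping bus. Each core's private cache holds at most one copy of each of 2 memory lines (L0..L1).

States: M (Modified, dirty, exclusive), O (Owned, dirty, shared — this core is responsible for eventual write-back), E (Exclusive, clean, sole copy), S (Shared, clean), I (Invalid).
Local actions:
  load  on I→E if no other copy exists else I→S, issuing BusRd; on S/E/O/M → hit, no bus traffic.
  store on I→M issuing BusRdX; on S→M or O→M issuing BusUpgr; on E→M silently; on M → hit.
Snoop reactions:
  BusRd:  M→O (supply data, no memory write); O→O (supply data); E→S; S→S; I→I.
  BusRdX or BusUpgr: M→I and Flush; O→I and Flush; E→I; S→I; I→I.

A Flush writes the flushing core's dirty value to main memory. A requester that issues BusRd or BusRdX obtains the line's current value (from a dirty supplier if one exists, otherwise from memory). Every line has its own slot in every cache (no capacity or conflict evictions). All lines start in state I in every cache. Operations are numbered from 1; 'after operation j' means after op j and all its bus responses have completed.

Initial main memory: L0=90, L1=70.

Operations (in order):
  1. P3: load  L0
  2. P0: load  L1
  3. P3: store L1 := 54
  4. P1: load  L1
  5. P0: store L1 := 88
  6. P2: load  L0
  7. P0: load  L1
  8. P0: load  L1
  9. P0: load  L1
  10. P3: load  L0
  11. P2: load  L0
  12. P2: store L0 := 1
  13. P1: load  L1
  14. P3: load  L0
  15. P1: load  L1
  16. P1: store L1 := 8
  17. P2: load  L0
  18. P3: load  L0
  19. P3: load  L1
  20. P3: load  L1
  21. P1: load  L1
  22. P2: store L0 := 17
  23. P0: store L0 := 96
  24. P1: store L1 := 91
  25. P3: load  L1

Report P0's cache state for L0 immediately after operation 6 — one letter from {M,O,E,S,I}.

  op1 P3: load  L0 → I/I/I/E on L0; bus BusRd; mem=90
  op2 P0: load  L1 → E/I/I/I on L1; bus BusRd; mem=70
  op3 P3: store L1 := 54 → I/I/I/M on L1; bus BusRdX; mem=70
  op4 P1: load  L1 → I/S/I/O on L1; bus BusRd; mem=70
  op5 P0: store L1 := 88 → M/I/I/I on L1; bus BusRdX Flush; mem=54
  op6 P2: load  L0 → I/I/S/S on L0; bus BusRd; mem=90
  op7 P0: load  L1 → M/I/I/I on L1; bus (none); mem=54
  op8 P0: load  L1 → M/I/I/I on L1; bus (none); mem=54
  op9 P0: load  L1 → M/I/I/I on L1; bus (none); mem=54
  op10 P3: load  L0 → I/I/S/S on L0; bus (none); mem=90
  op11 P2: load  L0 → I/I/S/S on L0; bus (none); mem=90
  op12 P2: store L0 := 1 → I/I/M/I on L0; bus BusUpgr; mem=90
  op13 P1: load  L1 → O/S/I/I on L1; bus BusRd; mem=54
  op14 P3: load  L0 → I/I/O/S on L0; bus BusRd; mem=90
  op15 P1: load  L1 → O/S/I/I on L1; bus (none); mem=54
  op16 P1: store L1 := 8 → I/M/I/I on L1; bus BusUpgr Flush; mem=88
  op17 P2: load  L0 → I/I/O/S on L0; bus (none); mem=90
  op18 P3: load  L0 → I/I/O/S on L0; bus (none); mem=90
  op19 P3: load  L1 → I/O/I/S on L1; bus BusRd; mem=88
  op20 P3: load  L1 → I/O/I/S on L1; bus (none); mem=88
  op21 P1: load  L1 → I/O/I/S on L1; bus (none); mem=88
  op22 P2: store L0 := 17 → I/I/M/I on L0; bus BusUpgr; mem=90
  op23 P0: store L0 := 96 → M/I/I/I on L0; bus BusRdX Flush; mem=17
  op24 P1: store L1 := 91 → I/M/I/I on L1; bus BusUpgr; mem=88
  op25 P3: load  L1 → I/O/I/S on L1; bus BusRd; mem=88

state = I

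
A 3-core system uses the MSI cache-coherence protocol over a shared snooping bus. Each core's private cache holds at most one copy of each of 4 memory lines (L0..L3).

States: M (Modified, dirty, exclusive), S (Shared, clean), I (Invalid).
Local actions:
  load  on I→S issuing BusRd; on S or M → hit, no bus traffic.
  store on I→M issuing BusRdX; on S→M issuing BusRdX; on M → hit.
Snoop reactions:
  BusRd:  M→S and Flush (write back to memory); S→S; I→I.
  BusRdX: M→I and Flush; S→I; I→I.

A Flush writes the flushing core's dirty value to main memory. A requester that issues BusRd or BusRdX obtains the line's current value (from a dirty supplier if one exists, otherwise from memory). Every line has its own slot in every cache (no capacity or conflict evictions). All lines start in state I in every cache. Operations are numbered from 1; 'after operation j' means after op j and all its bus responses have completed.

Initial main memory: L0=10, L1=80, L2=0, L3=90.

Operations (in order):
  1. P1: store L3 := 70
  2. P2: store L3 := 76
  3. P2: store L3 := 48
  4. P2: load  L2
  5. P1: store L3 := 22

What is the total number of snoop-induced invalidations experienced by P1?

invalidations = 1

step 1: P1: store L3 := 70  ⟶  IMI  (L3)  txn=BusRdX  M[L3]=90
step 2: P2: store L3 := 76  ⟶  IIM  (L3)  txn=BusRdX+Flush  M[L3]=70
step 3: P2: store L3 := 48  ⟶  IIM  (L3)  txn=∅  M[L3]=70
step 4: P2: load  L2  ⟶  IIS  (L2)  txn=BusRd  M[L2]=0
step 5: P1: store L3 := 22  ⟶  IMI  (L3)  txn=BusRdX+Flush  M[L3]=48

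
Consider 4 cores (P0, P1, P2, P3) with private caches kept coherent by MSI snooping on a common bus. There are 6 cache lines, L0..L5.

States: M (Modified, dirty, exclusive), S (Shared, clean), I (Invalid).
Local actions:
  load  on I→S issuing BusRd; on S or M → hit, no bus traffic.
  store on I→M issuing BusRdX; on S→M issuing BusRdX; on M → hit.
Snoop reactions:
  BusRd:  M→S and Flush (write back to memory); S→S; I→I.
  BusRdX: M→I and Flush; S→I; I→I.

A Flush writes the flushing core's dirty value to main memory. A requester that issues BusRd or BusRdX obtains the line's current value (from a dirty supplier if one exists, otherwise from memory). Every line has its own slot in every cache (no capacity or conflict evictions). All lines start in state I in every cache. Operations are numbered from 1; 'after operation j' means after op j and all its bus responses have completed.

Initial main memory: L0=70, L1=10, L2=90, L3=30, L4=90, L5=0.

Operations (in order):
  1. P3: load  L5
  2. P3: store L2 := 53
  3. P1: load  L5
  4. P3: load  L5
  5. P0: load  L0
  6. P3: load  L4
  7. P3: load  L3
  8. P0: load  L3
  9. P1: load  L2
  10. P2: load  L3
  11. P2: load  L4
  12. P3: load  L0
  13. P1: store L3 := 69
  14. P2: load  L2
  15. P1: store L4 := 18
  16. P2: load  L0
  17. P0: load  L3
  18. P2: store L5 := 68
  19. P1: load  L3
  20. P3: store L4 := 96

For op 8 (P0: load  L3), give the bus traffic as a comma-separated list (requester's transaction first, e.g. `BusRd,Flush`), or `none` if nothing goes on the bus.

step 1: P3: load  L5  ⟶  IIIS  (L5)  txn=BusRd  M[L5]=0
step 2: P3: store L2 := 53  ⟶  IIIM  (L2)  txn=BusRdX  M[L2]=90
step 3: P1: load  L5  ⟶  ISIS  (L5)  txn=BusRd  M[L5]=0
step 4: P3: load  L5  ⟶  ISIS  (L5)  txn=∅  M[L5]=0
step 5: P0: load  L0  ⟶  SIII  (L0)  txn=BusRd  M[L0]=70
step 6: P3: load  L4  ⟶  IIIS  (L4)  txn=BusRd  M[L4]=90
step 7: P3: load  L3  ⟶  IIIS  (L3)  txn=BusRd  M[L3]=30
step 8: P0: load  L3  ⟶  SIIS  (L3)  txn=BusRd  M[L3]=30
step 9: P1: load  L2  ⟶  ISIS  (L2)  txn=BusRd+Flush  M[L2]=53
step 10: P2: load  L3  ⟶  SISS  (L3)  txn=BusRd  M[L3]=30
step 11: P2: load  L4  ⟶  IISS  (L4)  txn=BusRd  M[L4]=90
step 12: P3: load  L0  ⟶  SIIS  (L0)  txn=BusRd  M[L0]=70
step 13: P1: store L3 := 69  ⟶  IMII  (L3)  txn=BusRdX  M[L3]=30
step 14: P2: load  L2  ⟶  ISSS  (L2)  txn=BusRd  M[L2]=53
step 15: P1: store L4 := 18  ⟶  IMII  (L4)  txn=BusRdX  M[L4]=90
step 16: P2: load  L0  ⟶  SISS  (L0)  txn=BusRd  M[L0]=70
step 17: P0: load  L3  ⟶  SSII  (L3)  txn=BusRd+Flush  M[L3]=69
step 18: P2: store L5 := 68  ⟶  IIMI  (L5)  txn=BusRdX  M[L5]=0
step 19: P1: load  L3  ⟶  SSII  (L3)  txn=∅  M[L3]=69
step 20: P3: store L4 := 96  ⟶  IIIM  (L4)  txn=BusRdX+Flush  M[L4]=18

bus = BusRd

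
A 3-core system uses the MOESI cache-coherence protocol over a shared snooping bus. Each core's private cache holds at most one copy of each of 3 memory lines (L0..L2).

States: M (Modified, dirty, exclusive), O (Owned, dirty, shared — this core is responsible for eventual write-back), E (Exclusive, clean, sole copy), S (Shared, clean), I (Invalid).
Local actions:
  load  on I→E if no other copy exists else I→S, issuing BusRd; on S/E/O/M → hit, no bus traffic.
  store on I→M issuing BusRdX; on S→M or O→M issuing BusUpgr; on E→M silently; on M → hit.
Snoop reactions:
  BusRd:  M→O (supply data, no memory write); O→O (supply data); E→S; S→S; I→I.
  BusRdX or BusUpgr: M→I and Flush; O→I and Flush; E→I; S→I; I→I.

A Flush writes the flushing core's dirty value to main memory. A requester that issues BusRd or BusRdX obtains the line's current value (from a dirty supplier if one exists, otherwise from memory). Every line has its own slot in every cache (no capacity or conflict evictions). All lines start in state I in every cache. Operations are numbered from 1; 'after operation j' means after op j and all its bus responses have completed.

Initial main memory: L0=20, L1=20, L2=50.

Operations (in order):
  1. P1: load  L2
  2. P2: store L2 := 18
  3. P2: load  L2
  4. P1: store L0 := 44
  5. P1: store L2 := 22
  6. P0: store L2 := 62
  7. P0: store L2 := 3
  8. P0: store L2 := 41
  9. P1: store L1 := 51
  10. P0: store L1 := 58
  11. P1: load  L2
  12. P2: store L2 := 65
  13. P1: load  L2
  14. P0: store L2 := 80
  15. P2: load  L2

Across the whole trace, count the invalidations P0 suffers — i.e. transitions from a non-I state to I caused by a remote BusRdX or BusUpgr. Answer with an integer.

invalidations = 1

[1] P1: load  L2 | P0:I, P1:E(50), P2:I | bus: BusRd
[2] P2: store L2 := 18 | P0:I, P1:I, P2:M(18) | bus: BusRdX
[3] P2: load  L2 | P0:I, P1:I, P2:M(18) | bus: none
[4] P1: store L0 := 44 | P0:I, P1:M(44), P2:I | bus: BusRdX
[5] P1: store L2 := 22 | P0:I, P1:M(22), P2:I | bus: BusRdX,Flush
[6] P0: store L2 := 62 | P0:M(62), P1:I, P2:I | bus: BusRdX,Flush
[7] P0: store L2 := 3 | P0:M(3), P1:I, P2:I | bus: none
[8] P0: store L2 := 41 | P0:M(41), P1:I, P2:I | bus: none
[9] P1: store L1 := 51 | P0:I, P1:M(51), P2:I | bus: BusRdX
[10] P0: store L1 := 58 | P0:M(58), P1:I, P2:I | bus: BusRdX,Flush
[11] P1: load  L2 | P0:O(41), P1:S(41), P2:I | bus: BusRd
[12] P2: store L2 := 65 | P0:I, P1:I, P2:M(65) | bus: BusRdX,Flush
[13] P1: load  L2 | P0:I, P1:S(65), P2:O(65) | bus: BusRd
[14] P0: store L2 := 80 | P0:M(80), P1:I, P2:I | bus: BusRdX,Flush
[15] P2: load  L2 | P0:O(80), P1:I, P2:S(80) | bus: BusRd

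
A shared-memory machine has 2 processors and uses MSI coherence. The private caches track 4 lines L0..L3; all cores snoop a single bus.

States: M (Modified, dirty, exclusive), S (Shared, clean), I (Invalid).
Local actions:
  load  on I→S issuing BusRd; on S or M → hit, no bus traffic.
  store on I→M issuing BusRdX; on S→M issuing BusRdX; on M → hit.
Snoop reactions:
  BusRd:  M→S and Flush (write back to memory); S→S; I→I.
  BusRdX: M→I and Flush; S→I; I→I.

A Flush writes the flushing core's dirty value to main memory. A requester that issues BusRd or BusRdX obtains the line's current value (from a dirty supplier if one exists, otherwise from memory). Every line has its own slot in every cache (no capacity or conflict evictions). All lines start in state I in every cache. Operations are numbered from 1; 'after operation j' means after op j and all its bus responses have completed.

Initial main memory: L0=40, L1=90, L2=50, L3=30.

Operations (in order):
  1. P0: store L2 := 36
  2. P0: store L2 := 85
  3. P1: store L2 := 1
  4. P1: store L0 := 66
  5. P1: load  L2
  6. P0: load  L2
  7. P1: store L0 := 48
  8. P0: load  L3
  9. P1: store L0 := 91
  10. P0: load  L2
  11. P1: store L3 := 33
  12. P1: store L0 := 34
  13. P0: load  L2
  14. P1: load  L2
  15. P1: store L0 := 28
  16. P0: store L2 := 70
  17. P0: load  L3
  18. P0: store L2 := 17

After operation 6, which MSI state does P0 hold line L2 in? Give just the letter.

state = S

step 1: P0: store L2 := 36  ⟶  MI  (L2)  txn=BusRdX  M[L2]=50
step 2: P0: store L2 := 85  ⟶  MI  (L2)  txn=∅  M[L2]=50
step 3: P1: store L2 := 1  ⟶  IM  (L2)  txn=BusRdX+Flush  M[L2]=85
step 4: P1: store L0 := 66  ⟶  IM  (L0)  txn=BusRdX  M[L0]=40
step 5: P1: load  L2  ⟶  IM  (L2)  txn=∅  M[L2]=85
step 6: P0: load  L2  ⟶  SS  (L2)  txn=BusRd+Flush  M[L2]=1
step 7: P1: store L0 := 48  ⟶  IM  (L0)  txn=∅  M[L0]=40
step 8: P0: load  L3  ⟶  SI  (L3)  txn=BusRd  M[L3]=30
step 9: P1: store L0 := 91  ⟶  IM  (L0)  txn=∅  M[L0]=40
step 10: P0: load  L2  ⟶  SS  (L2)  txn=∅  M[L2]=1
step 11: P1: store L3 := 33  ⟶  IM  (L3)  txn=BusRdX  M[L3]=30
step 12: P1: store L0 := 34  ⟶  IM  (L0)  txn=∅  M[L0]=40
step 13: P0: load  L2  ⟶  SS  (L2)  txn=∅  M[L2]=1
step 14: P1: load  L2  ⟶  SS  (L2)  txn=∅  M[L2]=1
step 15: P1: store L0 := 28  ⟶  IM  (L0)  txn=∅  M[L0]=40
step 16: P0: store L2 := 70  ⟶  MI  (L2)  txn=BusRdX  M[L2]=1
step 17: P0: load  L3  ⟶  SS  (L3)  txn=BusRd+Flush  M[L3]=33
step 18: P0: store L2 := 17  ⟶  MI  (L2)  txn=∅  M[L2]=1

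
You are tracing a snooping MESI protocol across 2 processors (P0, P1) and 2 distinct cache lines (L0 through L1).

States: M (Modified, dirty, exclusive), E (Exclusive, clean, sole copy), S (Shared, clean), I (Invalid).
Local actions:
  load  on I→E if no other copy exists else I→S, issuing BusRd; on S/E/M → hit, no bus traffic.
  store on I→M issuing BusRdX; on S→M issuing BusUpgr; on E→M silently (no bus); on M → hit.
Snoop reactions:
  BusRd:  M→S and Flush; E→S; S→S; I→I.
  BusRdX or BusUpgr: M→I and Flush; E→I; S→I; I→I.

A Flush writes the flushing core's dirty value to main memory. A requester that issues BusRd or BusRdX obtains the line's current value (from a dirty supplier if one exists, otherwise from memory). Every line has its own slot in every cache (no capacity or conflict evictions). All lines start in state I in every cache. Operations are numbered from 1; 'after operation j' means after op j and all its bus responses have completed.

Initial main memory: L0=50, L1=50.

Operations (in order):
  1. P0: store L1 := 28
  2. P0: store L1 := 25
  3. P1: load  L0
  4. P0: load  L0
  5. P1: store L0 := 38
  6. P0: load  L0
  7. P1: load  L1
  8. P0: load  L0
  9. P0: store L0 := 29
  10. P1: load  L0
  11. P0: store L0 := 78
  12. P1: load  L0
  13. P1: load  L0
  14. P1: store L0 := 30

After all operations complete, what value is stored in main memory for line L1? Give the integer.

[1] P0: store L1 := 28 | P0:M(28), P1:I | bus: BusRdX
[2] P0: store L1 := 25 | P0:M(25), P1:I | bus: none
[3] P1: load  L0 | P0:I, P1:E(50) | bus: BusRd
[4] P0: load  L0 | P0:S(50), P1:S(50) | bus: BusRd
[5] P1: store L0 := 38 | P0:I, P1:M(38) | bus: BusUpgr
[6] P0: load  L0 | P0:S(38), P1:S(38) | bus: BusRd,Flush
[7] P1: load  L1 | P0:S(25), P1:S(25) | bus: BusRd,Flush
[8] P0: load  L0 | P0:S(38), P1:S(38) | bus: none
[9] P0: store L0 := 29 | P0:M(29), P1:I | bus: BusUpgr
[10] P1: load  L0 | P0:S(29), P1:S(29) | bus: BusRd,Flush
[11] P0: store L0 := 78 | P0:M(78), P1:I | bus: BusUpgr
[12] P1: load  L0 | P0:S(78), P1:S(78) | bus: BusRd,Flush
[13] P1: load  L0 | P0:S(78), P1:S(78) | bus: none
[14] P1: store L0 := 30 | P0:I, P1:M(30) | bus: BusUpgr

memory[L1] = 25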